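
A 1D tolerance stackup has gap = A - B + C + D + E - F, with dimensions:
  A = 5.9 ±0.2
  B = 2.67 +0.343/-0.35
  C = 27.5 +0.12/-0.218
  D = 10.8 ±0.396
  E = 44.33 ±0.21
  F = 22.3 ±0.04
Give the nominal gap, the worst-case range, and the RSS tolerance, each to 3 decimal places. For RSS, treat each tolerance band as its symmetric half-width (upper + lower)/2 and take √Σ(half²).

Stack each dimension's contribution:
  +A: nom +5.900 → Σnom=5.900; wc +0.200/-0.200 → slack +0.200/-0.200; half-tol=0.200, Σhalf²=0.040000
  -B: nom -2.670 → Σnom=3.230; wc +0.350/-0.343 → slack +0.550/-0.543; half-tol=0.347, Σhalf²=0.160062
  +C: nom +27.500 → Σnom=30.730; wc +0.120/-0.218 → slack +0.670/-0.761; half-tol=0.169, Σhalf²=0.188623
  +D: nom +10.800 → Σnom=41.530; wc +0.396/-0.396 → slack +1.066/-1.157; half-tol=0.396, Σhalf²=0.345439
  +E: nom +44.330 → Σnom=85.860; wc +0.210/-0.210 → slack +1.276/-1.367; half-tol=0.210, Σhalf²=0.389539
  -F: nom -22.300 → Σnom=63.560; wc +0.040/-0.040 → slack +1.316/-1.407; half-tol=0.040, Σhalf²=0.391139
Nominal = 63.560. Worst-case = [63.560 - 1.407, 63.560 + 1.316] = [62.153, 64.876]. RSS = √0.391139 = 0.625.

nominal=63.560 wc=[62.153,64.876] rss=0.625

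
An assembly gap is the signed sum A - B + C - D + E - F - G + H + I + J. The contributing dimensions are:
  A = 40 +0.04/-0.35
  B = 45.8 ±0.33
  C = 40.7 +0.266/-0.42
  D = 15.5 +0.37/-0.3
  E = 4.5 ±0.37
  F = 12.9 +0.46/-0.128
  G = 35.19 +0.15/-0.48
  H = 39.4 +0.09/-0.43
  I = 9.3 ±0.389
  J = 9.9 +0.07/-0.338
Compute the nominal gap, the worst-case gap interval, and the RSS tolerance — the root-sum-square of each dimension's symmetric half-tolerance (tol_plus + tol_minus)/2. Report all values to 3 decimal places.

nominal=34.410 wc=[30.803,36.873] rss=0.980

Stack each dimension's contribution:
  +A: nom +40.000 → Σnom=40.000; wc +0.040/-0.350 → slack +0.040/-0.350; half-tol=0.195, Σhalf²=0.038025
  -B: nom -45.800 → Σnom=-5.800; wc +0.330/-0.330 → slack +0.370/-0.680; half-tol=0.330, Σhalf²=0.146925
  +C: nom +40.700 → Σnom=34.900; wc +0.266/-0.420 → slack +0.636/-1.100; half-tol=0.343, Σhalf²=0.264574
  -D: nom -15.500 → Σnom=19.400; wc +0.300/-0.370 → slack +0.936/-1.470; half-tol=0.335, Σhalf²=0.376799
  +E: nom +4.500 → Σnom=23.900; wc +0.370/-0.370 → slack +1.306/-1.840; half-tol=0.370, Σhalf²=0.513699
  -F: nom -12.900 → Σnom=11.000; wc +0.128/-0.460 → slack +1.434/-2.300; half-tol=0.294, Σhalf²=0.600135
  -G: nom -35.190 → Σnom=-24.190; wc +0.480/-0.150 → slack +1.914/-2.450; half-tol=0.315, Σhalf²=0.699360
  +H: nom +39.400 → Σnom=15.210; wc +0.090/-0.430 → slack +2.004/-2.880; half-tol=0.260, Σhalf²=0.766960
  +I: nom +9.300 → Σnom=24.510; wc +0.389/-0.389 → slack +2.393/-3.269; half-tol=0.389, Σhalf²=0.918281
  +J: nom +9.900 → Σnom=34.410; wc +0.070/-0.338 → slack +2.463/-3.607; half-tol=0.204, Σhalf²=0.959897
Nominal = 34.410. Worst-case = [34.410 - 3.607, 34.410 + 2.463] = [30.803, 36.873]. RSS = √0.959897 = 0.980.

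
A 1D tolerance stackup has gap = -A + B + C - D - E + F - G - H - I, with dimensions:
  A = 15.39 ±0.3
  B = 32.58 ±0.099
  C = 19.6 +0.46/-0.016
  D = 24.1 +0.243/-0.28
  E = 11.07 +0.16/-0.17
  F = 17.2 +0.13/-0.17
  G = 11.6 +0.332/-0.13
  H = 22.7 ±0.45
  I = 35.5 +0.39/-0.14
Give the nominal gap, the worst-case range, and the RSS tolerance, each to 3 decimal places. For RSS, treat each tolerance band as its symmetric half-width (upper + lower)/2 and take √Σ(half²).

Stack each dimension's contribution:
  -A: nom -15.390 → Σnom=-15.390; wc +0.300/-0.300 → slack +0.300/-0.300; half-tol=0.300, Σhalf²=0.090000
  +B: nom +32.580 → Σnom=17.190; wc +0.099/-0.099 → slack +0.399/-0.399; half-tol=0.099, Σhalf²=0.099801
  +C: nom +19.600 → Σnom=36.790; wc +0.460/-0.016 → slack +0.859/-0.415; half-tol=0.238, Σhalf²=0.156445
  -D: nom -24.100 → Σnom=12.690; wc +0.280/-0.243 → slack +1.139/-0.658; half-tol=0.262, Σhalf²=0.224827
  -E: nom -11.070 → Σnom=1.620; wc +0.170/-0.160 → slack +1.309/-0.818; half-tol=0.165, Σhalf²=0.252052
  +F: nom +17.200 → Σnom=18.820; wc +0.130/-0.170 → slack +1.439/-0.988; half-tol=0.150, Σhalf²=0.274552
  -G: nom -11.600 → Σnom=7.220; wc +0.130/-0.332 → slack +1.569/-1.320; half-tol=0.231, Σhalf²=0.327913
  -H: nom -22.700 → Σnom=-15.480; wc +0.450/-0.450 → slack +2.019/-1.770; half-tol=0.450, Σhalf²=0.530413
  -I: nom -35.500 → Σnom=-50.980; wc +0.140/-0.390 → slack +2.159/-2.160; half-tol=0.265, Σhalf²=0.600638
Nominal = -50.980. Worst-case = [-50.980 - 2.160, -50.980 + 2.159] = [-53.140, -48.821]. RSS = √0.600638 = 0.775.

nominal=-50.980 wc=[-53.140,-48.821] rss=0.775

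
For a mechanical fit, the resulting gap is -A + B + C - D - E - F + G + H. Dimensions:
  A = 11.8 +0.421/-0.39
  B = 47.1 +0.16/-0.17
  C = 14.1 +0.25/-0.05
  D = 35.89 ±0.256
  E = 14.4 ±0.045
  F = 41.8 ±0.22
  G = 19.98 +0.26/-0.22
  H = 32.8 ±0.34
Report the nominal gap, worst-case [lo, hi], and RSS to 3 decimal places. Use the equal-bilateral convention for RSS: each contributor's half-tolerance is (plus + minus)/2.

nominal=10.090 wc=[8.368,12.011] rss=0.709

Stack each dimension's contribution:
  -A: nom -11.800 → Σnom=-11.800; wc +0.390/-0.421 → slack +0.390/-0.421; half-tol=0.405, Σhalf²=0.164430
  +B: nom +47.100 → Σnom=35.300; wc +0.160/-0.170 → slack +0.550/-0.591; half-tol=0.165, Σhalf²=0.191655
  +C: nom +14.100 → Σnom=49.400; wc +0.250/-0.050 → slack +0.800/-0.641; half-tol=0.150, Σhalf²=0.214155
  -D: nom -35.890 → Σnom=13.510; wc +0.256/-0.256 → slack +1.056/-0.897; half-tol=0.256, Σhalf²=0.279691
  -E: nom -14.400 → Σnom=-0.890; wc +0.045/-0.045 → slack +1.101/-0.942; half-tol=0.045, Σhalf²=0.281716
  -F: nom -41.800 → Σnom=-42.690; wc +0.220/-0.220 → slack +1.321/-1.162; half-tol=0.220, Σhalf²=0.330116
  +G: nom +19.980 → Σnom=-22.710; wc +0.260/-0.220 → slack +1.581/-1.382; half-tol=0.240, Σhalf²=0.387716
  +H: nom +32.800 → Σnom=10.090; wc +0.340/-0.340 → slack +1.921/-1.722; half-tol=0.340, Σhalf²=0.503316
Nominal = 10.090. Worst-case = [10.090 - 1.722, 10.090 + 1.921] = [8.368, 12.011]. RSS = √0.503316 = 0.709.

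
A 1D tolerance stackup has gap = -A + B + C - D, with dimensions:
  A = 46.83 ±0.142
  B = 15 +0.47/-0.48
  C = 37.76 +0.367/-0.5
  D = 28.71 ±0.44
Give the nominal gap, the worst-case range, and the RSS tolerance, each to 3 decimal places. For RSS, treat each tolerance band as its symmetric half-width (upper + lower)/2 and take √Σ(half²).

Stack each dimension's contribution:
  -A: nom -46.830 → Σnom=-46.830; wc +0.142/-0.142 → slack +0.142/-0.142; half-tol=0.142, Σhalf²=0.020164
  +B: nom +15.000 → Σnom=-31.830; wc +0.470/-0.480 → slack +0.612/-0.622; half-tol=0.475, Σhalf²=0.245789
  +C: nom +37.760 → Σnom=5.930; wc +0.367/-0.500 → slack +0.979/-1.122; half-tol=0.433, Σhalf²=0.433711
  -D: nom -28.710 → Σnom=-22.780; wc +0.440/-0.440 → slack +1.419/-1.562; half-tol=0.440, Σhalf²=0.627311
Nominal = -22.780. Worst-case = [-22.780 - 1.562, -22.780 + 1.419] = [-24.342, -21.361]. RSS = √0.627311 = 0.792.

nominal=-22.780 wc=[-24.342,-21.361] rss=0.792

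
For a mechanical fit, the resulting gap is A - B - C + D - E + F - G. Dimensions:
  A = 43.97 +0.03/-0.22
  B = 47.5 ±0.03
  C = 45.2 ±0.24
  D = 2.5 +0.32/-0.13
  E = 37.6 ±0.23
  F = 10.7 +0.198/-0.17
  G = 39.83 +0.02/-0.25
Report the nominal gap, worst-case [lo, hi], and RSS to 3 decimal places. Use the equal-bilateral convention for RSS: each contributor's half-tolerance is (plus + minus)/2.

Stack each dimension's contribution:
  +A: nom +43.970 → Σnom=43.970; wc +0.030/-0.220 → slack +0.030/-0.220; half-tol=0.125, Σhalf²=0.015625
  -B: nom -47.500 → Σnom=-3.530; wc +0.030/-0.030 → slack +0.060/-0.250; half-tol=0.030, Σhalf²=0.016525
  -C: nom -45.200 → Σnom=-48.730; wc +0.240/-0.240 → slack +0.300/-0.490; half-tol=0.240, Σhalf²=0.074125
  +D: nom +2.500 → Σnom=-46.230; wc +0.320/-0.130 → slack +0.620/-0.620; half-tol=0.225, Σhalf²=0.124750
  -E: nom -37.600 → Σnom=-83.830; wc +0.230/-0.230 → slack +0.850/-0.850; half-tol=0.230, Σhalf²=0.177650
  +F: nom +10.700 → Σnom=-73.130; wc +0.198/-0.170 → slack +1.048/-1.020; half-tol=0.184, Σhalf²=0.211506
  -G: nom -39.830 → Σnom=-112.960; wc +0.250/-0.020 → slack +1.298/-1.040; half-tol=0.135, Σhalf²=0.229731
Nominal = -112.960. Worst-case = [-112.960 - 1.040, -112.960 + 1.298] = [-114.000, -111.662]. RSS = √0.229731 = 0.479.

nominal=-112.960 wc=[-114.000,-111.662] rss=0.479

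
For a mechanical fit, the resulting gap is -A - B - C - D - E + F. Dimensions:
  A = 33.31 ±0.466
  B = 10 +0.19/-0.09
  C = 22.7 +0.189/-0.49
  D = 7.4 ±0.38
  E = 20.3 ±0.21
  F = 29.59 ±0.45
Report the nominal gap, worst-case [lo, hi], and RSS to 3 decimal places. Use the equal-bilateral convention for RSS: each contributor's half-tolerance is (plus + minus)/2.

Stack each dimension's contribution:
  -A: nom -33.310 → Σnom=-33.310; wc +0.466/-0.466 → slack +0.466/-0.466; half-tol=0.466, Σhalf²=0.217156
  -B: nom -10.000 → Σnom=-43.310; wc +0.090/-0.190 → slack +0.556/-0.656; half-tol=0.140, Σhalf²=0.236756
  -C: nom -22.700 → Σnom=-66.010; wc +0.490/-0.189 → slack +1.046/-0.845; half-tol=0.340, Σhalf²=0.352016
  -D: nom -7.400 → Σnom=-73.410; wc +0.380/-0.380 → slack +1.426/-1.225; half-tol=0.380, Σhalf²=0.496416
  -E: nom -20.300 → Σnom=-93.710; wc +0.210/-0.210 → slack +1.636/-1.435; half-tol=0.210, Σhalf²=0.540516
  +F: nom +29.590 → Σnom=-64.120; wc +0.450/-0.450 → slack +2.086/-1.885; half-tol=0.450, Σhalf²=0.743016
Nominal = -64.120. Worst-case = [-64.120 - 1.885, -64.120 + 2.086] = [-66.005, -62.034]. RSS = √0.743016 = 0.862.

nominal=-64.120 wc=[-66.005,-62.034] rss=0.862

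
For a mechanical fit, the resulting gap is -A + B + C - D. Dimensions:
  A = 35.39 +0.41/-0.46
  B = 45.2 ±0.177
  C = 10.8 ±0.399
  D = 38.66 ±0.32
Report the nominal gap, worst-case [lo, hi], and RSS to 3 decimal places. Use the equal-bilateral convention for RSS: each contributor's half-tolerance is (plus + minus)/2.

Stack each dimension's contribution:
  -A: nom -35.390 → Σnom=-35.390; wc +0.460/-0.410 → slack +0.460/-0.410; half-tol=0.435, Σhalf²=0.189225
  +B: nom +45.200 → Σnom=9.810; wc +0.177/-0.177 → slack +0.637/-0.587; half-tol=0.177, Σhalf²=0.220554
  +C: nom +10.800 → Σnom=20.610; wc +0.399/-0.399 → slack +1.036/-0.986; half-tol=0.399, Σhalf²=0.379755
  -D: nom -38.660 → Σnom=-18.050; wc +0.320/-0.320 → slack +1.356/-1.306; half-tol=0.320, Σhalf²=0.482155
Nominal = -18.050. Worst-case = [-18.050 - 1.306, -18.050 + 1.356] = [-19.356, -16.694]. RSS = √0.482155 = 0.694.

nominal=-18.050 wc=[-19.356,-16.694] rss=0.694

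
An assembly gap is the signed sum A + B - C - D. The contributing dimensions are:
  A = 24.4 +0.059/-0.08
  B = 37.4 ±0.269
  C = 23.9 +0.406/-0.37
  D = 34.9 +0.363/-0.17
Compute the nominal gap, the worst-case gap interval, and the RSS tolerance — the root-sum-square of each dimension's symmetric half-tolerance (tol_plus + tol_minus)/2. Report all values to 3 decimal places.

Stack each dimension's contribution:
  +A: nom +24.400 → Σnom=24.400; wc +0.059/-0.080 → slack +0.059/-0.080; half-tol=0.070, Σhalf²=0.004830
  +B: nom +37.400 → Σnom=61.800; wc +0.269/-0.269 → slack +0.328/-0.349; half-tol=0.269, Σhalf²=0.077191
  -C: nom -23.900 → Σnom=37.900; wc +0.370/-0.406 → slack +0.698/-0.755; half-tol=0.388, Σhalf²=0.227735
  -D: nom -34.900 → Σnom=3.000; wc +0.170/-0.363 → slack +0.868/-1.118; half-tol=0.267, Σhalf²=0.298758
Nominal = 3.000. Worst-case = [3.000 - 1.118, 3.000 + 0.868] = [1.882, 3.868]. RSS = √0.298758 = 0.547.

nominal=3.000 wc=[1.882,3.868] rss=0.547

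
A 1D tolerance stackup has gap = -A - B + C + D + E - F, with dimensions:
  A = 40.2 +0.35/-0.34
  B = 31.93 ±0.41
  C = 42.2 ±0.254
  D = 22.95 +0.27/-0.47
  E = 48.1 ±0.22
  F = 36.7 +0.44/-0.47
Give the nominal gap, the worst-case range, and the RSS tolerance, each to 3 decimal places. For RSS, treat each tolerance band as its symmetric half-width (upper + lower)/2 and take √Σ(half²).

nominal=4.420 wc=[2.276,6.384] rss=0.863

Stack each dimension's contribution:
  -A: nom -40.200 → Σnom=-40.200; wc +0.340/-0.350 → slack +0.340/-0.350; half-tol=0.345, Σhalf²=0.119025
  -B: nom -31.930 → Σnom=-72.130; wc +0.410/-0.410 → slack +0.750/-0.760; half-tol=0.410, Σhalf²=0.287125
  +C: nom +42.200 → Σnom=-29.930; wc +0.254/-0.254 → slack +1.004/-1.014; half-tol=0.254, Σhalf²=0.351641
  +D: nom +22.950 → Σnom=-6.980; wc +0.270/-0.470 → slack +1.274/-1.484; half-tol=0.370, Σhalf²=0.488541
  +E: nom +48.100 → Σnom=41.120; wc +0.220/-0.220 → slack +1.494/-1.704; half-tol=0.220, Σhalf²=0.536941
  -F: nom -36.700 → Σnom=4.420; wc +0.470/-0.440 → slack +1.964/-2.144; half-tol=0.455, Σhalf²=0.743966
Nominal = 4.420. Worst-case = [4.420 - 2.144, 4.420 + 1.964] = [2.276, 6.384]. RSS = √0.743966 = 0.863.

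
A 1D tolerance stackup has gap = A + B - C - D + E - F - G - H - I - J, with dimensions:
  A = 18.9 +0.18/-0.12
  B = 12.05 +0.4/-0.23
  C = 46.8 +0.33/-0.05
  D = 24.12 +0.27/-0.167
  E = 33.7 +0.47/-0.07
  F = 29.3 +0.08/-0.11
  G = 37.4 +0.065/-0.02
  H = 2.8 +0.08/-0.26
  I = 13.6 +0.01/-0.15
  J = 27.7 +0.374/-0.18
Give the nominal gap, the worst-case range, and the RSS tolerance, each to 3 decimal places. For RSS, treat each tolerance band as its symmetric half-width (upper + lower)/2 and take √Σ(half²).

Stack each dimension's contribution:
  +A: nom +18.900 → Σnom=18.900; wc +0.180/-0.120 → slack +0.180/-0.120; half-tol=0.150, Σhalf²=0.022500
  +B: nom +12.050 → Σnom=30.950; wc +0.400/-0.230 → slack +0.580/-0.350; half-tol=0.315, Σhalf²=0.121725
  -C: nom -46.800 → Σnom=-15.850; wc +0.050/-0.330 → slack +0.630/-0.680; half-tol=0.190, Σhalf²=0.157825
  -D: nom -24.120 → Σnom=-39.970; wc +0.167/-0.270 → slack +0.797/-0.950; half-tol=0.219, Σhalf²=0.205567
  +E: nom +33.700 → Σnom=-6.270; wc +0.470/-0.070 → slack +1.267/-1.020; half-tol=0.270, Σhalf²=0.278467
  -F: nom -29.300 → Σnom=-35.570; wc +0.110/-0.080 → slack +1.377/-1.100; half-tol=0.095, Σhalf²=0.287492
  -G: nom -37.400 → Σnom=-72.970; wc +0.020/-0.065 → slack +1.397/-1.165; half-tol=0.043, Σhalf²=0.289299
  -H: nom -2.800 → Σnom=-75.770; wc +0.260/-0.080 → slack +1.657/-1.245; half-tol=0.170, Σhalf²=0.318198
  -I: nom -13.600 → Σnom=-89.370; wc +0.150/-0.010 → slack +1.807/-1.255; half-tol=0.080, Σhalf²=0.324599
  -J: nom -27.700 → Σnom=-117.070; wc +0.180/-0.374 → slack +1.987/-1.629; half-tol=0.277, Σhalf²=0.401328
Nominal = -117.070. Worst-case = [-117.070 - 1.629, -117.070 + 1.987] = [-118.699, -115.083]. RSS = √0.401328 = 0.634.

nominal=-117.070 wc=[-118.699,-115.083] rss=0.634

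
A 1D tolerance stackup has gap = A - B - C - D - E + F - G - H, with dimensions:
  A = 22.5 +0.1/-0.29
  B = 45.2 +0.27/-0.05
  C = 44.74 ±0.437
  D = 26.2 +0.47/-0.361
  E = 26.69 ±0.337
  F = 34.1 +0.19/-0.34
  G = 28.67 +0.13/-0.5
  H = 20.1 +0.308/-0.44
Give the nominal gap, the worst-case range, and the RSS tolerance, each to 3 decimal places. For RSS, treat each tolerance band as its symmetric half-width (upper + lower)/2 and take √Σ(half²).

nominal=-135.000 wc=[-137.582,-132.585] rss=0.922

Stack each dimension's contribution:
  +A: nom +22.500 → Σnom=22.500; wc +0.100/-0.290 → slack +0.100/-0.290; half-tol=0.195, Σhalf²=0.038025
  -B: nom -45.200 → Σnom=-22.700; wc +0.050/-0.270 → slack +0.150/-0.560; half-tol=0.160, Σhalf²=0.063625
  -C: nom -44.740 → Σnom=-67.440; wc +0.437/-0.437 → slack +0.587/-0.997; half-tol=0.437, Σhalf²=0.254594
  -D: nom -26.200 → Σnom=-93.640; wc +0.361/-0.470 → slack +0.948/-1.467; half-tol=0.415, Σhalf²=0.427234
  -E: nom -26.690 → Σnom=-120.330; wc +0.337/-0.337 → slack +1.285/-1.804; half-tol=0.337, Σhalf²=0.540803
  +F: nom +34.100 → Σnom=-86.230; wc +0.190/-0.340 → slack +1.475/-2.144; half-tol=0.265, Σhalf²=0.611028
  -G: nom -28.670 → Σnom=-114.900; wc +0.500/-0.130 → slack +1.975/-2.274; half-tol=0.315, Σhalf²=0.710253
  -H: nom -20.100 → Σnom=-135.000; wc +0.440/-0.308 → slack +2.415/-2.582; half-tol=0.374, Σhalf²=0.850129
Nominal = -135.000. Worst-case = [-135.000 - 2.582, -135.000 + 2.415] = [-137.582, -132.585]. RSS = √0.850129 = 0.922.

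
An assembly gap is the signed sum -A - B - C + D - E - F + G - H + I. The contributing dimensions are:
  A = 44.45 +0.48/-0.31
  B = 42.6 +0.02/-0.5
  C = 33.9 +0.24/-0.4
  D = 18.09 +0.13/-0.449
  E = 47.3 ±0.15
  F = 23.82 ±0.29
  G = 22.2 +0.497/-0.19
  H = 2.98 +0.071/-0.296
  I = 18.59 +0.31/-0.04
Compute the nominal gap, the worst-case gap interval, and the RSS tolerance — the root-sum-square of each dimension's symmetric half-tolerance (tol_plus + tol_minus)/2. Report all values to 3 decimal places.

Stack each dimension's contribution:
  -A: nom -44.450 → Σnom=-44.450; wc +0.310/-0.480 → slack +0.310/-0.480; half-tol=0.395, Σhalf²=0.156025
  -B: nom -42.600 → Σnom=-87.050; wc +0.500/-0.020 → slack +0.810/-0.500; half-tol=0.260, Σhalf²=0.223625
  -C: nom -33.900 → Σnom=-120.950; wc +0.400/-0.240 → slack +1.210/-0.740; half-tol=0.320, Σhalf²=0.326025
  +D: nom +18.090 → Σnom=-102.860; wc +0.130/-0.449 → slack +1.340/-1.189; half-tol=0.289, Σhalf²=0.409835
  -E: nom -47.300 → Σnom=-150.160; wc +0.150/-0.150 → slack +1.490/-1.339; half-tol=0.150, Σhalf²=0.432335
  -F: nom -23.820 → Σnom=-173.980; wc +0.290/-0.290 → slack +1.780/-1.629; half-tol=0.290, Σhalf²=0.516435
  +G: nom +22.200 → Σnom=-151.780; wc +0.497/-0.190 → slack +2.277/-1.819; half-tol=0.344, Σhalf²=0.634428
  -H: nom -2.980 → Σnom=-154.760; wc +0.296/-0.071 → slack +2.573/-1.890; half-tol=0.183, Σhalf²=0.668100
  +I: nom +18.590 → Σnom=-136.170; wc +0.310/-0.040 → slack +2.883/-1.930; half-tol=0.175, Σhalf²=0.698725
Nominal = -136.170. Worst-case = [-136.170 - 1.930, -136.170 + 2.883] = [-138.100, -133.287]. RSS = √0.698725 = 0.836.

nominal=-136.170 wc=[-138.100,-133.287] rss=0.836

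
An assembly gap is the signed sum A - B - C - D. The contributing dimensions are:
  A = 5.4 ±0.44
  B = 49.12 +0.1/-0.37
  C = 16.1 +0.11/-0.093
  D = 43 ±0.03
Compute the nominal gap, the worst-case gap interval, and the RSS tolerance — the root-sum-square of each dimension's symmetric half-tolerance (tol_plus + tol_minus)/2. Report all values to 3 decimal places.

nominal=-102.820 wc=[-103.500,-101.887] rss=0.510

Stack each dimension's contribution:
  +A: nom +5.400 → Σnom=5.400; wc +0.440/-0.440 → slack +0.440/-0.440; half-tol=0.440, Σhalf²=0.193600
  -B: nom -49.120 → Σnom=-43.720; wc +0.370/-0.100 → slack +0.810/-0.540; half-tol=0.235, Σhalf²=0.248825
  -C: nom -16.100 → Σnom=-59.820; wc +0.093/-0.110 → slack +0.903/-0.650; half-tol=0.102, Σhalf²=0.259127
  -D: nom -43.000 → Σnom=-102.820; wc +0.030/-0.030 → slack +0.933/-0.680; half-tol=0.030, Σhalf²=0.260027
Nominal = -102.820. Worst-case = [-102.820 - 0.680, -102.820 + 0.933] = [-103.500, -101.887]. RSS = √0.260027 = 0.510.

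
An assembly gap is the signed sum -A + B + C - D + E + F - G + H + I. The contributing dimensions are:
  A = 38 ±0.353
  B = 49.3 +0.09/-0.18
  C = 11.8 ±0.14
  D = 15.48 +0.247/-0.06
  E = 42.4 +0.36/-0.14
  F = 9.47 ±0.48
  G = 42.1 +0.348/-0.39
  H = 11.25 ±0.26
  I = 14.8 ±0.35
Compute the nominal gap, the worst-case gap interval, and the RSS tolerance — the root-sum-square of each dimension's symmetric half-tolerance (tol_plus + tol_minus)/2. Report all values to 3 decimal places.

nominal=43.440 wc=[40.942,45.923] rss=0.897

Stack each dimension's contribution:
  -A: nom -38.000 → Σnom=-38.000; wc +0.353/-0.353 → slack +0.353/-0.353; half-tol=0.353, Σhalf²=0.124609
  +B: nom +49.300 → Σnom=11.300; wc +0.090/-0.180 → slack +0.443/-0.533; half-tol=0.135, Σhalf²=0.142834
  +C: nom +11.800 → Σnom=23.100; wc +0.140/-0.140 → slack +0.583/-0.673; half-tol=0.140, Σhalf²=0.162434
  -D: nom -15.480 → Σnom=7.620; wc +0.060/-0.247 → slack +0.643/-0.920; half-tol=0.153, Σhalf²=0.185996
  +E: nom +42.400 → Σnom=50.020; wc +0.360/-0.140 → slack +1.003/-1.060; half-tol=0.250, Σhalf²=0.248496
  +F: nom +9.470 → Σnom=59.490; wc +0.480/-0.480 → slack +1.483/-1.540; half-tol=0.480, Σhalf²=0.478896
  -G: nom -42.100 → Σnom=17.390; wc +0.390/-0.348 → slack +1.873/-1.888; half-tol=0.369, Σhalf²=0.615057
  +H: nom +11.250 → Σnom=28.640; wc +0.260/-0.260 → slack +2.133/-2.148; half-tol=0.260, Σhalf²=0.682657
  +I: nom +14.800 → Σnom=43.440; wc +0.350/-0.350 → slack +2.483/-2.498; half-tol=0.350, Σhalf²=0.805157
Nominal = 43.440. Worst-case = [43.440 - 2.498, 43.440 + 2.483] = [40.942, 45.923]. RSS = √0.805157 = 0.897.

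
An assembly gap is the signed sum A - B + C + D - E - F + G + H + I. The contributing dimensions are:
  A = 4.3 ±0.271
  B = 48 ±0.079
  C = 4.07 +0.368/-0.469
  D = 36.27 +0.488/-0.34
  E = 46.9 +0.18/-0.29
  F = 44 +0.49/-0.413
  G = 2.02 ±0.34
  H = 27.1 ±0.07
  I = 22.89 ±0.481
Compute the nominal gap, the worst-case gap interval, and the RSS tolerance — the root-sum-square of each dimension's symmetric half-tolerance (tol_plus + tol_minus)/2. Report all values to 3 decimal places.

nominal=-42.250 wc=[-44.970,-39.450] rss=1.018

Stack each dimension's contribution:
  +A: nom +4.300 → Σnom=4.300; wc +0.271/-0.271 → slack +0.271/-0.271; half-tol=0.271, Σhalf²=0.073441
  -B: nom -48.000 → Σnom=-43.700; wc +0.079/-0.079 → slack +0.350/-0.350; half-tol=0.079, Σhalf²=0.079682
  +C: nom +4.070 → Σnom=-39.630; wc +0.368/-0.469 → slack +0.718/-0.819; half-tol=0.418, Σhalf²=0.254824
  +D: nom +36.270 → Σnom=-3.360; wc +0.488/-0.340 → slack +1.206/-1.159; half-tol=0.414, Σhalf²=0.426220
  -E: nom -46.900 → Σnom=-50.260; wc +0.290/-0.180 → slack +1.496/-1.339; half-tol=0.235, Σhalf²=0.481445
  -F: nom -44.000 → Σnom=-94.260; wc +0.413/-0.490 → slack +1.909/-1.829; half-tol=0.452, Σhalf²=0.685297
  +G: nom +2.020 → Σnom=-92.240; wc +0.340/-0.340 → slack +2.249/-2.169; half-tol=0.340, Σhalf²=0.800897
  +H: nom +27.100 → Σnom=-65.140; wc +0.070/-0.070 → slack +2.319/-2.239; half-tol=0.070, Σhalf²=0.805797
  +I: nom +22.890 → Σnom=-42.250; wc +0.481/-0.481 → slack +2.800/-2.720; half-tol=0.481, Σhalf²=1.037158
Nominal = -42.250. Worst-case = [-42.250 - 2.720, -42.250 + 2.800] = [-44.970, -39.450]. RSS = √1.037158 = 1.018.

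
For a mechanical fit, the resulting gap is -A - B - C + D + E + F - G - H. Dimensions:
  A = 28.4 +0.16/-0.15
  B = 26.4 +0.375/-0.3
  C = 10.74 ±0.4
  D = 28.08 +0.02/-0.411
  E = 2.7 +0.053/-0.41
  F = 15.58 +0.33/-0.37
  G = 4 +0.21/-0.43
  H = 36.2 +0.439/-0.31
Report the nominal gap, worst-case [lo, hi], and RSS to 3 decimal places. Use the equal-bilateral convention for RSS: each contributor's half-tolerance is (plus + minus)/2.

nominal=-59.380 wc=[-62.155,-57.387] rss=0.874

Stack each dimension's contribution:
  -A: nom -28.400 → Σnom=-28.400; wc +0.150/-0.160 → slack +0.150/-0.160; half-tol=0.155, Σhalf²=0.024025
  -B: nom -26.400 → Σnom=-54.800; wc +0.300/-0.375 → slack +0.450/-0.535; half-tol=0.338, Σhalf²=0.137931
  -C: nom -10.740 → Σnom=-65.540; wc +0.400/-0.400 → slack +0.850/-0.935; half-tol=0.400, Σhalf²=0.297931
  +D: nom +28.080 → Σnom=-37.460; wc +0.020/-0.411 → slack +0.870/-1.346; half-tol=0.215, Σhalf²=0.344372
  +E: nom +2.700 → Σnom=-34.760; wc +0.053/-0.410 → slack +0.923/-1.756; half-tol=0.231, Σhalf²=0.397964
  +F: nom +15.580 → Σnom=-19.180; wc +0.330/-0.370 → slack +1.253/-2.126; half-tol=0.350, Σhalf²=0.520464
  -G: nom -4.000 → Σnom=-23.180; wc +0.430/-0.210 → slack +1.683/-2.336; half-tol=0.320, Σhalf²=0.622864
  -H: nom -36.200 → Σnom=-59.380; wc +0.310/-0.439 → slack +1.993/-2.775; half-tol=0.374, Σhalf²=0.763114
Nominal = -59.380. Worst-case = [-59.380 - 2.775, -59.380 + 1.993] = [-62.155, -57.387]. RSS = √0.763114 = 0.874.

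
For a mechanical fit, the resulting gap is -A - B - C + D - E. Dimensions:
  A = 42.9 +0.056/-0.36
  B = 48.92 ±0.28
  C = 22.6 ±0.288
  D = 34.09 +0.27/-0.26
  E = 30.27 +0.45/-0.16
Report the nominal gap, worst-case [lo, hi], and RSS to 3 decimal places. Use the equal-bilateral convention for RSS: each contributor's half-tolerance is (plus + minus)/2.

nominal=-110.600 wc=[-111.934,-109.242] rss=0.607

Stack each dimension's contribution:
  -A: nom -42.900 → Σnom=-42.900; wc +0.360/-0.056 → slack +0.360/-0.056; half-tol=0.208, Σhalf²=0.043264
  -B: nom -48.920 → Σnom=-91.820; wc +0.280/-0.280 → slack +0.640/-0.336; half-tol=0.280, Σhalf²=0.121664
  -C: nom -22.600 → Σnom=-114.420; wc +0.288/-0.288 → slack +0.928/-0.624; half-tol=0.288, Σhalf²=0.204608
  +D: nom +34.090 → Σnom=-80.330; wc +0.270/-0.260 → slack +1.198/-0.884; half-tol=0.265, Σhalf²=0.274833
  -E: nom -30.270 → Σnom=-110.600; wc +0.160/-0.450 → slack +1.358/-1.334; half-tol=0.305, Σhalf²=0.367858
Nominal = -110.600. Worst-case = [-110.600 - 1.334, -110.600 + 1.358] = [-111.934, -109.242]. RSS = √0.367858 = 0.607.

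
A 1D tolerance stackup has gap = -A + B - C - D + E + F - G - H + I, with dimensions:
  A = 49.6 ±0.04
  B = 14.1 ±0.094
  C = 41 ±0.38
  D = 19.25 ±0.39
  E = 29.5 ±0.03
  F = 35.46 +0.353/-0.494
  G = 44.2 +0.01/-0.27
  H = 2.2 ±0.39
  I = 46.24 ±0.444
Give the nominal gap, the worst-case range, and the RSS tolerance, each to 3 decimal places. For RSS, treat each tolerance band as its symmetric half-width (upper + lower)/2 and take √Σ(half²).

Stack each dimension's contribution:
  -A: nom -49.600 → Σnom=-49.600; wc +0.040/-0.040 → slack +0.040/-0.040; half-tol=0.040, Σhalf²=0.001600
  +B: nom +14.100 → Σnom=-35.500; wc +0.094/-0.094 → slack +0.134/-0.134; half-tol=0.094, Σhalf²=0.010436
  -C: nom -41.000 → Σnom=-76.500; wc +0.380/-0.380 → slack +0.514/-0.514; half-tol=0.380, Σhalf²=0.154836
  -D: nom -19.250 → Σnom=-95.750; wc +0.390/-0.390 → slack +0.904/-0.904; half-tol=0.390, Σhalf²=0.306936
  +E: nom +29.500 → Σnom=-66.250; wc +0.030/-0.030 → slack +0.934/-0.934; half-tol=0.030, Σhalf²=0.307836
  +F: nom +35.460 → Σnom=-30.790; wc +0.353/-0.494 → slack +1.287/-1.428; half-tol=0.423, Σhalf²=0.487188
  -G: nom -44.200 → Σnom=-74.990; wc +0.270/-0.010 → slack +1.557/-1.438; half-tol=0.140, Σhalf²=0.506788
  -H: nom -2.200 → Σnom=-77.190; wc +0.390/-0.390 → slack +1.947/-1.828; half-tol=0.390, Σhalf²=0.658888
  +I: nom +46.240 → Σnom=-30.950; wc +0.444/-0.444 → slack +2.391/-2.272; half-tol=0.444, Σhalf²=0.856024
Nominal = -30.950. Worst-case = [-30.950 - 2.272, -30.950 + 2.391] = [-33.222, -28.559]. RSS = √0.856024 = 0.925.

nominal=-30.950 wc=[-33.222,-28.559] rss=0.925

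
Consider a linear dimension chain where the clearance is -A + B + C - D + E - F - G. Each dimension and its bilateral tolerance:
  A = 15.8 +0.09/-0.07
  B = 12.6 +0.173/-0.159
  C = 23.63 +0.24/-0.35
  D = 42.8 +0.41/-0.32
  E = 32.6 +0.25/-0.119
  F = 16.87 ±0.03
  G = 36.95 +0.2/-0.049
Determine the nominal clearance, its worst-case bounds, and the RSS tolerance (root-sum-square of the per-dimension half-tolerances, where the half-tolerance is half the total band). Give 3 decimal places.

Stack each dimension's contribution:
  -A: nom -15.800 → Σnom=-15.800; wc +0.070/-0.090 → slack +0.070/-0.090; half-tol=0.080, Σhalf²=0.006400
  +B: nom +12.600 → Σnom=-3.200; wc +0.173/-0.159 → slack +0.243/-0.249; half-tol=0.166, Σhalf²=0.033956
  +C: nom +23.630 → Σnom=20.430; wc +0.240/-0.350 → slack +0.483/-0.599; half-tol=0.295, Σhalf²=0.120981
  -D: nom -42.800 → Σnom=-22.370; wc +0.320/-0.410 → slack +0.803/-1.009; half-tol=0.365, Σhalf²=0.254206
  +E: nom +32.600 → Σnom=10.230; wc +0.250/-0.119 → slack +1.053/-1.128; half-tol=0.184, Σhalf²=0.288246
  -F: nom -16.870 → Σnom=-6.640; wc +0.030/-0.030 → slack +1.083/-1.158; half-tol=0.030, Σhalf²=0.289146
  -G: nom -36.950 → Σnom=-43.590; wc +0.049/-0.200 → slack +1.132/-1.358; half-tol=0.124, Σhalf²=0.304646
Nominal = -43.590. Worst-case = [-43.590 - 1.358, -43.590 + 1.132] = [-44.948, -42.458]. RSS = √0.304646 = 0.552.

nominal=-43.590 wc=[-44.948,-42.458] rss=0.552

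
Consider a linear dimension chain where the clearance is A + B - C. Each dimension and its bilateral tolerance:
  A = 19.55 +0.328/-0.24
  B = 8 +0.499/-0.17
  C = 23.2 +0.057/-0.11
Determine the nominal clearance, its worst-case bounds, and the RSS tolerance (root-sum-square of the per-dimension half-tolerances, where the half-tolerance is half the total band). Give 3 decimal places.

nominal=4.350 wc=[3.883,5.287] rss=0.447

Stack each dimension's contribution:
  +A: nom +19.550 → Σnom=19.550; wc +0.328/-0.240 → slack +0.328/-0.240; half-tol=0.284, Σhalf²=0.080656
  +B: nom +8.000 → Σnom=27.550; wc +0.499/-0.170 → slack +0.827/-0.410; half-tol=0.335, Σhalf²=0.192546
  -C: nom -23.200 → Σnom=4.350; wc +0.110/-0.057 → slack +0.937/-0.467; half-tol=0.084, Σhalf²=0.199519
Nominal = 4.350. Worst-case = [4.350 - 0.467, 4.350 + 0.937] = [3.883, 5.287]. RSS = √0.199519 = 0.447.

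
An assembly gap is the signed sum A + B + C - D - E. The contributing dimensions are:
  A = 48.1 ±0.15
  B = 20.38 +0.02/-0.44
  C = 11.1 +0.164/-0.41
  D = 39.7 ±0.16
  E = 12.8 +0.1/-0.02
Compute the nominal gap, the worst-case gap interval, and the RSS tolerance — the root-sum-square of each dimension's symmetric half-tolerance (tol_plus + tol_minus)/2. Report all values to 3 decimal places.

Stack each dimension's contribution:
  +A: nom +48.100 → Σnom=48.100; wc +0.150/-0.150 → slack +0.150/-0.150; half-tol=0.150, Σhalf²=0.022500
  +B: nom +20.380 → Σnom=68.480; wc +0.020/-0.440 → slack +0.170/-0.590; half-tol=0.230, Σhalf²=0.075400
  +C: nom +11.100 → Σnom=79.580; wc +0.164/-0.410 → slack +0.334/-1.000; half-tol=0.287, Σhalf²=0.157769
  -D: nom -39.700 → Σnom=39.880; wc +0.160/-0.160 → slack +0.494/-1.160; half-tol=0.160, Σhalf²=0.183369
  -E: nom -12.800 → Σnom=27.080; wc +0.020/-0.100 → slack +0.514/-1.260; half-tol=0.060, Σhalf²=0.186969
Nominal = 27.080. Worst-case = [27.080 - 1.260, 27.080 + 0.514] = [25.820, 27.594]. RSS = √0.186969 = 0.432.

nominal=27.080 wc=[25.820,27.594] rss=0.432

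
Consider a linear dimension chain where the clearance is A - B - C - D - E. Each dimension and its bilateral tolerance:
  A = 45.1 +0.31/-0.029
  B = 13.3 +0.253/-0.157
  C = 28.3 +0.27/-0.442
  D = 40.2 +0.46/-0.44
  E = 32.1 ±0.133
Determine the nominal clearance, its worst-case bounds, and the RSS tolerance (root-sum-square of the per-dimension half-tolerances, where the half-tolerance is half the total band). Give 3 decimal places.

nominal=-68.800 wc=[-69.945,-67.318] rss=0.646

Stack each dimension's contribution:
  +A: nom +45.100 → Σnom=45.100; wc +0.310/-0.029 → slack +0.310/-0.029; half-tol=0.170, Σhalf²=0.028730
  -B: nom -13.300 → Σnom=31.800; wc +0.157/-0.253 → slack +0.467/-0.282; half-tol=0.205, Σhalf²=0.070755
  -C: nom -28.300 → Σnom=3.500; wc +0.442/-0.270 → slack +0.909/-0.552; half-tol=0.356, Σhalf²=0.197491
  -D: nom -40.200 → Σnom=-36.700; wc +0.440/-0.460 → slack +1.349/-1.012; half-tol=0.450, Σhalf²=0.399991
  -E: nom -32.100 → Σnom=-68.800; wc +0.133/-0.133 → slack +1.482/-1.145; half-tol=0.133, Σhalf²=0.417680
Nominal = -68.800. Worst-case = [-68.800 - 1.145, -68.800 + 1.482] = [-69.945, -67.318]. RSS = √0.417680 = 0.646.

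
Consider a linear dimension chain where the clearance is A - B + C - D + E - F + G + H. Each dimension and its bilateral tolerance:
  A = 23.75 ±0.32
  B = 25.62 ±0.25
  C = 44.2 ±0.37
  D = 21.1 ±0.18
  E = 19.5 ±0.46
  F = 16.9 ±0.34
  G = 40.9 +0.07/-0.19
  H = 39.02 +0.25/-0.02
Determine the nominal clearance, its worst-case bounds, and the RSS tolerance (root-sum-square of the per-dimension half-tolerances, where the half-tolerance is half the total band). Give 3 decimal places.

nominal=103.750 wc=[101.620,105.990] rss=0.835

Stack each dimension's contribution:
  +A: nom +23.750 → Σnom=23.750; wc +0.320/-0.320 → slack +0.320/-0.320; half-tol=0.320, Σhalf²=0.102400
  -B: nom -25.620 → Σnom=-1.870; wc +0.250/-0.250 → slack +0.570/-0.570; half-tol=0.250, Σhalf²=0.164900
  +C: nom +44.200 → Σnom=42.330; wc +0.370/-0.370 → slack +0.940/-0.940; half-tol=0.370, Σhalf²=0.301800
  -D: nom -21.100 → Σnom=21.230; wc +0.180/-0.180 → slack +1.120/-1.120; half-tol=0.180, Σhalf²=0.334200
  +E: nom +19.500 → Σnom=40.730; wc +0.460/-0.460 → slack +1.580/-1.580; half-tol=0.460, Σhalf²=0.545800
  -F: nom -16.900 → Σnom=23.830; wc +0.340/-0.340 → slack +1.920/-1.920; half-tol=0.340, Σhalf²=0.661400
  +G: nom +40.900 → Σnom=64.730; wc +0.070/-0.190 → slack +1.990/-2.110; half-tol=0.130, Σhalf²=0.678300
  +H: nom +39.020 → Σnom=103.750; wc +0.250/-0.020 → slack +2.240/-2.130; half-tol=0.135, Σhalf²=0.696525
Nominal = 103.750. Worst-case = [103.750 - 2.130, 103.750 + 2.240] = [101.620, 105.990]. RSS = √0.696525 = 0.835.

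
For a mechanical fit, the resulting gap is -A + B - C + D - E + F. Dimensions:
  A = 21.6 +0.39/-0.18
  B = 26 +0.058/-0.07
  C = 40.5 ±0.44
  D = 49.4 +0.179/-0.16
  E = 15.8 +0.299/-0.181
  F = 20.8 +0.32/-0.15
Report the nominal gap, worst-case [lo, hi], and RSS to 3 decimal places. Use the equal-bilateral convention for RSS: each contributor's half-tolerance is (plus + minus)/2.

nominal=18.300 wc=[16.791,19.658] rss=0.648

Stack each dimension's contribution:
  -A: nom -21.600 → Σnom=-21.600; wc +0.180/-0.390 → slack +0.180/-0.390; half-tol=0.285, Σhalf²=0.081225
  +B: nom +26.000 → Σnom=4.400; wc +0.058/-0.070 → slack +0.238/-0.460; half-tol=0.064, Σhalf²=0.085321
  -C: nom -40.500 → Σnom=-36.100; wc +0.440/-0.440 → slack +0.678/-0.900; half-tol=0.440, Σhalf²=0.278921
  +D: nom +49.400 → Σnom=13.300; wc +0.179/-0.160 → slack +0.857/-1.060; half-tol=0.169, Σhalf²=0.307651
  -E: nom -15.800 → Σnom=-2.500; wc +0.181/-0.299 → slack +1.038/-1.359; half-tol=0.240, Σhalf²=0.365251
  +F: nom +20.800 → Σnom=18.300; wc +0.320/-0.150 → slack +1.358/-1.509; half-tol=0.235, Σhalf²=0.420476
Nominal = 18.300. Worst-case = [18.300 - 1.509, 18.300 + 1.358] = [16.791, 19.658]. RSS = √0.420476 = 0.648.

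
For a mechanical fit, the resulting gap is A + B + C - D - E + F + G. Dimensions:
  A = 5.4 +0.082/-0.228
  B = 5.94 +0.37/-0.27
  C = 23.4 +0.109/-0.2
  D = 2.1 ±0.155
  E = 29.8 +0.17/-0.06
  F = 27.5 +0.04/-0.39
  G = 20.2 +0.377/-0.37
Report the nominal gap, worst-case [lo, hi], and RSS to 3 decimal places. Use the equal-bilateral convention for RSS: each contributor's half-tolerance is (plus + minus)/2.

nominal=50.540 wc=[48.757,51.733] rss=0.611

Stack each dimension's contribution:
  +A: nom +5.400 → Σnom=5.400; wc +0.082/-0.228 → slack +0.082/-0.228; half-tol=0.155, Σhalf²=0.024025
  +B: nom +5.940 → Σnom=11.340; wc +0.370/-0.270 → slack +0.452/-0.498; half-tol=0.320, Σhalf²=0.126425
  +C: nom +23.400 → Σnom=34.740; wc +0.109/-0.200 → slack +0.561/-0.698; half-tol=0.154, Σhalf²=0.150295
  -D: nom -2.100 → Σnom=32.640; wc +0.155/-0.155 → slack +0.716/-0.853; half-tol=0.155, Σhalf²=0.174320
  -E: nom -29.800 → Σnom=2.840; wc +0.060/-0.170 → slack +0.776/-1.023; half-tol=0.115, Σhalf²=0.187545
  +F: nom +27.500 → Σnom=30.340; wc +0.040/-0.390 → slack +0.816/-1.413; half-tol=0.215, Σhalf²=0.233770
  +G: nom +20.200 → Σnom=50.540; wc +0.377/-0.370 → slack +1.193/-1.783; half-tol=0.373, Σhalf²=0.373273
Nominal = 50.540. Worst-case = [50.540 - 1.783, 50.540 + 1.193] = [48.757, 51.733]. RSS = √0.373273 = 0.611.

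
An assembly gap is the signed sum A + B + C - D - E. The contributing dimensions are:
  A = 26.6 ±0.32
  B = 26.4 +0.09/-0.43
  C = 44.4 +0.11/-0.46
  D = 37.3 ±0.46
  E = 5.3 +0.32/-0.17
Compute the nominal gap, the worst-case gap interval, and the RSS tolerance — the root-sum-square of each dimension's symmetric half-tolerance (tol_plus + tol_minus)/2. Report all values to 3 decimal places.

Stack each dimension's contribution:
  +A: nom +26.600 → Σnom=26.600; wc +0.320/-0.320 → slack +0.320/-0.320; half-tol=0.320, Σhalf²=0.102400
  +B: nom +26.400 → Σnom=53.000; wc +0.090/-0.430 → slack +0.410/-0.750; half-tol=0.260, Σhalf²=0.170000
  +C: nom +44.400 → Σnom=97.400; wc +0.110/-0.460 → slack +0.520/-1.210; half-tol=0.285, Σhalf²=0.251225
  -D: nom -37.300 → Σnom=60.100; wc +0.460/-0.460 → slack +0.980/-1.670; half-tol=0.460, Σhalf²=0.462825
  -E: nom -5.300 → Σnom=54.800; wc +0.170/-0.320 → slack +1.150/-1.990; half-tol=0.245, Σhalf²=0.522850
Nominal = 54.800. Worst-case = [54.800 - 1.990, 54.800 + 1.150] = [52.810, 55.950]. RSS = √0.522850 = 0.723.

nominal=54.800 wc=[52.810,55.950] rss=0.723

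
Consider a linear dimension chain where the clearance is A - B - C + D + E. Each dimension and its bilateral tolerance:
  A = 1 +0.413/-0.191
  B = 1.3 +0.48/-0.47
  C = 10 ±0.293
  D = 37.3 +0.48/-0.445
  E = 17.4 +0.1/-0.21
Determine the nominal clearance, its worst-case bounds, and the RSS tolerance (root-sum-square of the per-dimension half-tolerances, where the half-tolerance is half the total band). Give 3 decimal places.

Stack each dimension's contribution:
  +A: nom +1.000 → Σnom=1.000; wc +0.413/-0.191 → slack +0.413/-0.191; half-tol=0.302, Σhalf²=0.091204
  -B: nom -1.300 → Σnom=-0.300; wc +0.470/-0.480 → slack +0.883/-0.671; half-tol=0.475, Σhalf²=0.316829
  -C: nom -10.000 → Σnom=-10.300; wc +0.293/-0.293 → slack +1.176/-0.964; half-tol=0.293, Σhalf²=0.402678
  +D: nom +37.300 → Σnom=27.000; wc +0.480/-0.445 → slack +1.656/-1.409; half-tol=0.463, Σhalf²=0.616584
  +E: nom +17.400 → Σnom=44.400; wc +0.100/-0.210 → slack +1.756/-1.619; half-tol=0.155, Σhalf²=0.640609
Nominal = 44.400. Worst-case = [44.400 - 1.619, 44.400 + 1.756] = [42.781, 46.156]. RSS = √0.640609 = 0.800.

nominal=44.400 wc=[42.781,46.156] rss=0.800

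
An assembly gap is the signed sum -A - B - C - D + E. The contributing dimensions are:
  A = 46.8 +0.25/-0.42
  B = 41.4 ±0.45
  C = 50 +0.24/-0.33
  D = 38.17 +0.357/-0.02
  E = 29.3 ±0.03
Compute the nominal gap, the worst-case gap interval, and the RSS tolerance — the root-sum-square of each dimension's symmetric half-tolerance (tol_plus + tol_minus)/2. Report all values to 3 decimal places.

nominal=-147.070 wc=[-148.397,-145.820] rss=0.658

Stack each dimension's contribution:
  -A: nom -46.800 → Σnom=-46.800; wc +0.420/-0.250 → slack +0.420/-0.250; half-tol=0.335, Σhalf²=0.112225
  -B: nom -41.400 → Σnom=-88.200; wc +0.450/-0.450 → slack +0.870/-0.700; half-tol=0.450, Σhalf²=0.314725
  -C: nom -50.000 → Σnom=-138.200; wc +0.330/-0.240 → slack +1.200/-0.940; half-tol=0.285, Σhalf²=0.395950
  -D: nom -38.170 → Σnom=-176.370; wc +0.020/-0.357 → slack +1.220/-1.297; half-tol=0.189, Σhalf²=0.431482
  +E: nom +29.300 → Σnom=-147.070; wc +0.030/-0.030 → slack +1.250/-1.327; half-tol=0.030, Σhalf²=0.432382
Nominal = -147.070. Worst-case = [-147.070 - 1.327, -147.070 + 1.250] = [-148.397, -145.820]. RSS = √0.432382 = 0.658.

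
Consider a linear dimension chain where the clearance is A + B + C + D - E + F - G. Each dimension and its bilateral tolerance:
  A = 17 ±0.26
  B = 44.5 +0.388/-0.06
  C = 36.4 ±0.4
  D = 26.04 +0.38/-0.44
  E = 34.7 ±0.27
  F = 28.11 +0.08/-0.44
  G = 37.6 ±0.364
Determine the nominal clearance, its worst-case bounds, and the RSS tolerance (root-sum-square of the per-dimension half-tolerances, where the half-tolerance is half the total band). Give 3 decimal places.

Stack each dimension's contribution:
  +A: nom +17.000 → Σnom=17.000; wc +0.260/-0.260 → slack +0.260/-0.260; half-tol=0.260, Σhalf²=0.067600
  +B: nom +44.500 → Σnom=61.500; wc +0.388/-0.060 → slack +0.648/-0.320; half-tol=0.224, Σhalf²=0.117776
  +C: nom +36.400 → Σnom=97.900; wc +0.400/-0.400 → slack +1.048/-0.720; half-tol=0.400, Σhalf²=0.277776
  +D: nom +26.040 → Σnom=123.940; wc +0.380/-0.440 → slack +1.428/-1.160; half-tol=0.410, Σhalf²=0.445876
  -E: nom -34.700 → Σnom=89.240; wc +0.270/-0.270 → slack +1.698/-1.430; half-tol=0.270, Σhalf²=0.518776
  +F: nom +28.110 → Σnom=117.350; wc +0.080/-0.440 → slack +1.778/-1.870; half-tol=0.260, Σhalf²=0.586376
  -G: nom -37.600 → Σnom=79.750; wc +0.364/-0.364 → slack +2.142/-2.234; half-tol=0.364, Σhalf²=0.718872
Nominal = 79.750. Worst-case = [79.750 - 2.234, 79.750 + 2.142] = [77.516, 81.892]. RSS = √0.718872 = 0.848.

nominal=79.750 wc=[77.516,81.892] rss=0.848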